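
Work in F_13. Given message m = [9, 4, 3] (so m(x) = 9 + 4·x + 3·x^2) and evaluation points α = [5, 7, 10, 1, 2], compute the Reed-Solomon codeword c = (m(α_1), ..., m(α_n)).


c = [0, 2, 11, 3, 3]

Message polynomial: m(x) = 9 + 4·x + 3·x^2 (mod 13).
For each evaluation point α_i, compute m(α_i) mod 13:
  α_1 = 5: Horner steps 3 → 6 → 0, so m(5) = 0.
  α_2 = 7: Horner steps 3 → 12 → 2, so m(7) = 2.
  α_3 = 10: Horner steps 3 → 8 → 11, so m(10) = 11.
  α_4 = 1: Horner steps 3 → 7 → 3, so m(1) = 3.
  α_5 = 2: Horner steps 3 → 10 → 3, so m(2) = 3.
Codeword c = [0, 2, 11, 3, 3] ∈ F_13^5.


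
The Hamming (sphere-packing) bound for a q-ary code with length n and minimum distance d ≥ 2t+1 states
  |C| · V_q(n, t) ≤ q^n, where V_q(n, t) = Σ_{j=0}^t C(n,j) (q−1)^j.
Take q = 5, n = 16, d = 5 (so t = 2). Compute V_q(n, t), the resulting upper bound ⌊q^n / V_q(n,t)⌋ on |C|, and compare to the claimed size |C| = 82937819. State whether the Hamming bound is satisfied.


V_q(n, t) = 1985, q^n = 152587890625, Hamming bound = 76870473, |C| = 82937819 > bound (violated).

Step 1: Compute V_q(n, t) = Σ_{j=0}^2 C(n, j) (q−1)^j.
  j = 0: C(16,0)·(4)^0 = 1·1 = 1.
  j = 1: C(16,1)·(4)^1 = 16·4 = 64.
  j = 2: C(16,2)·(4)^2 = 120·16 = 1920.
  V_q(n, t) = 1 + 64 + 1920 = 1985.
Step 2: q^n = 5^16 = 152587890625.
Step 3: Hamming bound ⌊q^n / V_q(n,t)⌋ = ⌊152587890625/1985⌋ = 76870473.
Step 4: Compare |C| = 82937819 to 76870473: violated.
The claimed |C| lies above the Hamming bound, so no 5-ary code of length 16 with d ≥ 5 can have 82937819 codewords.


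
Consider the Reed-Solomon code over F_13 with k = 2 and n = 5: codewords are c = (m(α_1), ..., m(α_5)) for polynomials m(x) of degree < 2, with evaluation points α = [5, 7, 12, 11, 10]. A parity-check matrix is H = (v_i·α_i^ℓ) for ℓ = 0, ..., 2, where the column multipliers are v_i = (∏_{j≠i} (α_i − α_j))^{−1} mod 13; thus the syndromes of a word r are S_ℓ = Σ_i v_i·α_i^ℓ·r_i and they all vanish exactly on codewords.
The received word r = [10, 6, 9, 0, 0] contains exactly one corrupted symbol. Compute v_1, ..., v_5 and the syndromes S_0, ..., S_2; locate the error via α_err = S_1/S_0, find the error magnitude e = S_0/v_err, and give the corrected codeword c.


S = (1, 11, 4), error at position 4, error magnitude e = 2, c = [10, 6, 9, 11, 0].

Step 1: column multipliers v_i = (∏_{j≠i}(α_i − α_j))^{−1} mod 13.
  i = 1 (α = 5): (5−7)(5−12)(5−11)(5−10) = (−2)·(−7)·(−6)·(−5) = 420 ≡ 4, so v_1 = 4^{−1} = 10 (mod 13).
  i = 2 (α = 7): (7−5)(7−12)(7−11)(7−10) = 2·(−5)·(−4)·(−3) = −120 ≡ 10, so v_2 = 10^{−1} = 4 (mod 13).
  i = 3 (α = 12): (12−5)(12−7)(12−11)(12−10) = 7·5·1·2 = 70 ≡ 5, so v_3 = 5^{−1} = 8 (mod 13).
  i = 4 (α = 11): (11−5)(11−7)(11−12)(11−10) = 6·4·(−1)·1 = −24 ≡ 2, so v_4 = 2^{−1} = 7 (mod 13).
  i = 5 (α = 10): (10−5)(10−7)(10−12)(10−11) = 5·3·(−2)·(−1) = 30 ≡ 4, so v_5 = 4^{−1} = 10 (mod 13).
  v = [10, 4, 8, 7, 10].
Step 2: syndromes of r = [10, 6, 9, 0, 0] (all sums mod 13).
  S_0 = Σ v_i r_i = 10·10 + 4·6 + 8·9 + 7·0 + 10·0 = 196 ≡ 1.
  S_1 = Σ v_i α_i r_i = 10·5·10 + 4·7·6 + 8·12·9 + 7·11·0 + 10·10·0 = 1532 ≡ 11.
  α_i^2 mod 13 = [12, 10, 1, 4, 9].
  S_2 = Σ v_i α_i^2 r_i = 10·12·10 + 4·10·6 + 8·1·9 + 7·4·0 + 10·9·0 = 1512 ≡ 4.
  S = (1, 11, 4) ≠ 0, so r is not a codeword (an error is present).
Step 3: locate the error. For a single error e at position i, S_ℓ = v_i·e·α_i^ℓ, so α_err = S_1/S_0.
  S_0^{−1} = 1^{−1} = 1 (mod 13), so α_err = 11·1 = 11 ≡ 11 = α_4. Error position i = 4.
  Consistency check: S_2/S_1 = 4·6 = 24 ≡ 11 = α_err ✓ (single-error assumption holds).
Step 4: error magnitude e = S_0/v_4 = S_0·∏_{j≠4}(α_4 − α_j) = 1·2 = 2 ≡ 2 (mod 13).
Step 5: correct position 4: c_4 = r_4 − e = 0 − 2 ≡ 11 (mod 13). Hence c = [10, 6, 9, 11, 0].
  Check: interpolating c through the α_i gives m(x) = 7 + 11·x (degree < 2) with m(α_i) = c_i for every i, so c is indeed a codeword.


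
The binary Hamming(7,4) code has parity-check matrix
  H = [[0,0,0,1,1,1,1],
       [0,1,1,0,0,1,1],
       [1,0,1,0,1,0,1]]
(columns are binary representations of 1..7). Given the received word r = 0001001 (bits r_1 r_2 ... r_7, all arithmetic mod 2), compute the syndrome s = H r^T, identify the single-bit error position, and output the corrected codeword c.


s = (0, 1, 1)^T, error position = 3, corrected codeword c = 0011001

Compute s = H r^T mod 2 one row at a time:
  s_1 = 1 + 0 + 0 + 1 = 2 ≡ 0 (mod 2).
  s_2 = 0 + 0 + 0 + 1 = 1 ≡ 1 (mod 2).
  s_3 = 0 + 0 + 0 + 1 = 1 ≡ 1 (mod 2).
s = (0, 1, 1)^T — this equals column 3 of H (binary 011), so error is at position 3.
Correct: flip bit 3 of r = 0001001 to get c = 0011001.


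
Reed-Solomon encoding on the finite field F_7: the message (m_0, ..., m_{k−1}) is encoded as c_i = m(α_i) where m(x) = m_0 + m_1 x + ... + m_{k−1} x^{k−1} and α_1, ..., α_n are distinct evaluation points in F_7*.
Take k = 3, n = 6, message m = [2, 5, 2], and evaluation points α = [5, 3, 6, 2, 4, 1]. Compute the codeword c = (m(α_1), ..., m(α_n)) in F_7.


c = [0, 0, 6, 6, 5, 2]

Message polynomial: m(x) = 2 + 5·x + 2·x^2 (mod 7).
For each evaluation point α_i, compute m(α_i) mod 7:
  α_1 = 5: Horner steps 2 → 1 → 0, so m(5) = 0.
  α_2 = 3: Horner steps 2 → 4 → 0, so m(3) = 0.
  α_3 = 6: Horner steps 2 → 3 → 6, so m(6) = 6.
  α_4 = 2: Horner steps 2 → 2 → 6, so m(2) = 6.
  α_5 = 4: Horner steps 2 → 6 → 5, so m(4) = 5.
  α_6 = 1: Horner steps 2 → 0 → 2, so m(1) = 2.
Codeword c = [0, 0, 6, 6, 5, 2] ∈ F_7^6.


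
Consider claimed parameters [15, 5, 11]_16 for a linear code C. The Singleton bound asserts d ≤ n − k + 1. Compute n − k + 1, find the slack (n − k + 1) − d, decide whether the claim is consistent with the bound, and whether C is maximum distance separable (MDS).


Singleton RHS = n − k + 1 = 11, slack = 0, bound satisfied, MDS.

Singleton bound: d ≤ n − k + 1.
Here n = 15, k = 5, so n − k + 1 = 11.
Given d = 11, check d ≤ 11: YES.
Slack = (n − k + 1) − d = 0.
The code is MDS (slack = 0).
Description: the claimed parameters are [15, 5, 11]_16; such a code would be MDS (meets Singleton bound).


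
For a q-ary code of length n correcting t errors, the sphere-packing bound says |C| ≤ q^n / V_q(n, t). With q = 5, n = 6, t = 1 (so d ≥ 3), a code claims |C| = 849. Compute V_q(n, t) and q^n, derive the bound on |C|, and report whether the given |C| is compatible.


V_q(n, t) = 25, q^n = 15625, Hamming bound = 625, |C| = 849 > bound (violated).

Step 1: Compute V_q(n, t) = Σ_{j=0}^1 C(n, j) (q−1)^j.
  j = 0: C(6,0)·(4)^0 = 1·1 = 1.
  j = 1: C(6,1)·(4)^1 = 6·4 = 24.
  V_q(n, t) = 1 + 24 = 25.
Step 2: q^n = 5^6 = 15625.
Step 3: Hamming bound ⌊q^n / V_q(n,t)⌋ = ⌊15625/25⌋ = 625.
Step 4: Compare |C| = 849 to 625: violated.
The claimed |C| lies above the Hamming bound, so no 5-ary code of length 6 with d ≥ 3 can have 849 codewords.


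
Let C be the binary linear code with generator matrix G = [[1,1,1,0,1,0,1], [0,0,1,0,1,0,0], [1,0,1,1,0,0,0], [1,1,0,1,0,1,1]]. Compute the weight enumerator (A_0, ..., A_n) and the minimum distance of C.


Weight distribution: A_0 = 1, A_2 = 2, A_3 = 5, A_4 = 5, A_5 = 2, A_7 = 1. Minimum distance d = 2.

Enumerate all 2^4 = 16 messages m ∈ F_2^4.
For each, compute codeword c = mG in F_2^7, then tally its weight.
  m = 0000 → c = 0000000, weight = 0.
  m = 1000 → c = 1110101, weight = 5.
  m = 0100 → c = 0010100, weight = 2.
  m = 1100 → c = 1100001, weight = 3.
  m = 0010 → c = 1011000, weight = 3.
  m = 1010 → c = 0101101, weight = 4.
  m = 0110 → c = 1001100, weight = 3.
  m = 1110 → c = 0111001, weight = 4.
  m = 0001 → c = 1101011, weight = 5.
  m = 1001 → c = 0011110, weight = 4.
  m = 0101 → c = 1111111, weight = 7.
  m = 1101 → c = 0001010, weight = 2.
  m = 0011 → c = 0110011, weight = 4.
  m = 1011 → c = 1000110, weight = 3.
  m = 0111 → c = 0100111, weight = 4.
  m = 1111 → c = 1010010, weight = 3.
Tally weights:
  weight 0: 1 codewords.
  weight 2: 2 codewords.
  weight 3: 5 codewords.
  weight 4: 5 codewords.
  weight 5: 2 codewords.
  weight 7: 1 codewords.
Minimum distance d = smallest w > 0 with A_w > 0 = 2.
Sanity: Σ A_w = 16 = 2^4 = 16 ✓.


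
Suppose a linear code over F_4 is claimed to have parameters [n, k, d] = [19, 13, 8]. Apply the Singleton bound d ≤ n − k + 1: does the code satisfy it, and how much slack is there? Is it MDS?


Singleton RHS = n − k + 1 = 7, slack = -1, bound violated (no such code; not MDS).

Singleton bound: d ≤ n − k + 1.
Here n = 19, k = 13, so n − k + 1 = 7.
Given d = 8, check d ≤ 7: NO.
Slack = (n − k + 1) − d = -1.
The slack is negative: d = 8 exceeds n − k + 1 = 7 by 1, so the Singleton bound is violated and no linear [19, 13, 8]_4 code can exist. In particular it is not MDS (MDS requires d = n − k + 1 exactly).
Description: the claimed parameters are [19, 13, 8]_4; such a code would be impossible (violates the Singleton bound).


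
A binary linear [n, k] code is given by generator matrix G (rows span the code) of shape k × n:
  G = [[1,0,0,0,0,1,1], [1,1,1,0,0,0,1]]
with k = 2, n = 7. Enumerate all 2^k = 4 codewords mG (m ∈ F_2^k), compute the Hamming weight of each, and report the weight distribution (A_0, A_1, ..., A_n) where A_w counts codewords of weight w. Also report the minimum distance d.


Weight distribution: A_0 = 1, A_3 = 2, A_4 = 1. Minimum distance d = 3.

Enumerate all 2^2 = 4 messages m ∈ F_2^2.
For each, compute codeword c = mG in F_2^7, then tally its weight.
  m = 00 → c = 0000000, weight = 0.
  m = 10 → c = 1000011, weight = 3.
  m = 01 → c = 1110001, weight = 4.
  m = 11 → c = 0110010, weight = 3.
Tally weights:
  weight 0: 1 codewords.
  weight 3: 2 codewords.
  weight 4: 1 codewords.
Minimum distance d = smallest w > 0 with A_w > 0 = 3.
Sanity: Σ A_w = 4 = 2^2 = 4 ✓.


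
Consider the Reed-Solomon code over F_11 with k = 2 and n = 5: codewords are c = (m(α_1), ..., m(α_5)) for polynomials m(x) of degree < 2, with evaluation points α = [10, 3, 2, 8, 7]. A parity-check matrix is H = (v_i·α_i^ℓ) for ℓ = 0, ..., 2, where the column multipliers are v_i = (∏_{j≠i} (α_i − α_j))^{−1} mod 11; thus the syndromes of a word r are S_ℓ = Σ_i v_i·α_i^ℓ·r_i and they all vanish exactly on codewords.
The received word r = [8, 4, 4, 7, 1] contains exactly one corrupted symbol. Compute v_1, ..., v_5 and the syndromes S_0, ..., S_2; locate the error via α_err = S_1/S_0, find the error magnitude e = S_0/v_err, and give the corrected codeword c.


S = (9, 5, 4), error at position 2, error magnitude e = 5, c = [8, 10, 4, 7, 1].

Step 1: column multipliers v_i = (∏_{j≠i}(α_i − α_j))^{−1} mod 11.
  i = 1 (α = 10): (10−3)(10−2)(10−8)(10−7) = 7·8·2·3 = 336 ≡ 6, so v_1 = 6^{−1} = 2 (mod 11).
  i = 2 (α = 3): (3−10)(3−2)(3−8)(3−7) = (−7)·1·(−5)·(−4) = −140 ≡ 3, so v_2 = 3^{−1} = 4 (mod 11).
  i = 3 (α = 2): (2−10)(2−3)(2−8)(2−7) = (−8)·(−1)·(−6)·(−5) = 240 ≡ 9, so v_3 = 9^{−1} = 5 (mod 11).
  i = 4 (α = 8): (8−10)(8−3)(8−2)(8−7) = (−2)·5·6·1 = −60 ≡ 6, so v_4 = 6^{−1} = 2 (mod 11).
  i = 5 (α = 7): (7−10)(7−3)(7−2)(7−8) = (−3)·4·5·(−1) = 60 ≡ 5, so v_5 = 5^{−1} = 9 (mod 11).
  v = [2, 4, 5, 2, 9].
Step 2: syndromes of r = [8, 4, 4, 7, 1] (all sums mod 11).
  S_0 = Σ v_i r_i = 2·8 + 4·4 + 5·4 + 2·7 + 9·1 = 75 ≡ 9.
  S_1 = Σ v_i α_i r_i = 2·10·8 + 4·3·4 + 5·2·4 + 2·8·7 + 9·7·1 = 423 ≡ 5.
  α_i^2 mod 11 = [1, 9, 4, 9, 5].
  S_2 = Σ v_i α_i^2 r_i = 2·1·8 + 4·9·4 + 5·4·4 + 2·9·7 + 9·5·1 = 411 ≡ 4.
  S = (9, 5, 4) ≠ 0, so r is not a codeword (an error is present).
Step 3: locate the error. For a single error e at position i, S_ℓ = v_i·e·α_i^ℓ, so α_err = S_1/S_0.
  S_0^{−1} = 9^{−1} = 5 (mod 11), so α_err = 5·5 = 25 ≡ 3 = α_2. Error position i = 2.
  Consistency check: S_2/S_1 = 4·9 = 36 ≡ 3 = α_err ✓ (single-error assumption holds).
Step 4: error magnitude e = S_0/v_2 = S_0·∏_{j≠2}(α_2 − α_j) = 9·3 = 27 ≡ 5 (mod 11).
Step 5: correct position 2: c_2 = r_2 − e = 4 − 5 ≡ 10 (mod 11). Hence c = [8, 10, 4, 7, 1].
  Check: interpolating c through the α_i gives m(x) = 3 + 6·x (degree < 2) with m(α_i) = c_i for every i, so c is indeed a codeword.


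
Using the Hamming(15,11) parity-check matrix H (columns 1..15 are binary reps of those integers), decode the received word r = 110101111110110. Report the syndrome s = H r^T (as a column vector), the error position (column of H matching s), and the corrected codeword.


s = (0, 1, 0, 1)^T, error position = 5, corrected codeword c = 110111111110110

Compute s = H r^T mod 2 one row at a time:
  s_1 = 1 + 1 + 1 + 1 + 0 + 1 + 1 + 0 = 6 ≡ 0 (mod 2).
  s_2 = 1 + 0 + 1 + 1 + 0 + 1 + 1 + 0 = 5 ≡ 1 (mod 2).
  s_3 = 1 + 0 + 1 + 1 + 1 + 1 + 1 + 0 = 6 ≡ 0 (mod 2).
  s_4 = 1 + 0 + 0 + 1 + 1 + 1 + 1 + 0 = 5 ≡ 1 (mod 2).
s = (0, 1, 0, 1)^T — this equals column 5 of H (binary 0101), so error is at position 5.
Correct: flip bit 5 of r = 110101111110110 to get c = 110111111110110.


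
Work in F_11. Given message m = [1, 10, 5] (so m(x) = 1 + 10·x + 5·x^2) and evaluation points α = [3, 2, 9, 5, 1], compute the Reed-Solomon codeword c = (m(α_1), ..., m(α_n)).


c = [10, 8, 1, 0, 5]

Message polynomial: m(x) = 1 + 10·x + 5·x^2 (mod 11).
For each evaluation point α_i, compute m(α_i) mod 11:
  α_1 = 3: Horner steps 5 → 3 → 10, so m(3) = 10.
  α_2 = 2: Horner steps 5 → 9 → 8, so m(2) = 8.
  α_3 = 9: Horner steps 5 → 0 → 1, so m(9) = 1.
  α_4 = 5: Horner steps 5 → 2 → 0, so m(5) = 0.
  α_5 = 1: Horner steps 5 → 4 → 5, so m(1) = 5.
Codeword c = [10, 8, 1, 0, 5] ∈ F_11^5.


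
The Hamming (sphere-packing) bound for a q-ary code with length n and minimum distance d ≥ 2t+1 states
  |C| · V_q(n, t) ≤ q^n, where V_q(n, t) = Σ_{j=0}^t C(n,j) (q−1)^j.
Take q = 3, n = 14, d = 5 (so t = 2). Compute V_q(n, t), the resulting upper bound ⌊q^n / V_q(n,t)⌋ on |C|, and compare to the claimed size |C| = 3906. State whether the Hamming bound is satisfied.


V_q(n, t) = 393, q^n = 4782969, Hamming bound = 12170, |C| = 3906 ≤ bound (satisfied).

Step 1: Compute V_q(n, t) = Σ_{j=0}^2 C(n, j) (q−1)^j.
  j = 0: C(14,0)·(2)^0 = 1·1 = 1.
  j = 1: C(14,1)·(2)^1 = 14·2 = 28.
  j = 2: C(14,2)·(2)^2 = 91·4 = 364.
  V_q(n, t) = 1 + 28 + 364 = 393.
Step 2: q^n = 3^14 = 4782969.
Step 3: Hamming bound ⌊q^n / V_q(n,t)⌋ = ⌊4782969/393⌋ = 12170.
Step 4: Compare |C| = 3906 to 12170: satisfied.
The claimed |C| lies below the Hamming bound.


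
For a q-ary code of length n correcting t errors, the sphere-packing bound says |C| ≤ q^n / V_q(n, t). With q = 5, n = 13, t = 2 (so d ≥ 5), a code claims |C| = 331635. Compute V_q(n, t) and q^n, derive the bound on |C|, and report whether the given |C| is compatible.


V_q(n, t) = 1301, q^n = 1220703125, Hamming bound = 938280, |C| = 331635 ≤ bound (satisfied).

Step 1: Compute V_q(n, t) = Σ_{j=0}^2 C(n, j) (q−1)^j.
  j = 0: C(13,0)·(4)^0 = 1·1 = 1.
  j = 1: C(13,1)·(4)^1 = 13·4 = 52.
  j = 2: C(13,2)·(4)^2 = 78·16 = 1248.
  V_q(n, t) = 1 + 52 + 1248 = 1301.
Step 2: q^n = 5^13 = 1220703125.
Step 3: Hamming bound ⌊q^n / V_q(n,t)⌋ = ⌊1220703125/1301⌋ = 938280.
Step 4: Compare |C| = 331635 to 938280: satisfied.
The claimed |C| lies below the Hamming bound.


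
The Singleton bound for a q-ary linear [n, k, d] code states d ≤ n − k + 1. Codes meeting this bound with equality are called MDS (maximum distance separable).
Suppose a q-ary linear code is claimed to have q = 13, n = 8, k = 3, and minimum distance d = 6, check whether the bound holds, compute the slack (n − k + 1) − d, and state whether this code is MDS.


Singleton RHS = n − k + 1 = 6, slack = 0, bound satisfied, MDS.

Singleton bound: d ≤ n − k + 1.
Here n = 8, k = 3, so n − k + 1 = 6.
Given d = 6, check d ≤ 6: YES.
Slack = (n − k + 1) − d = 0.
The code is MDS (slack = 0).
Description: the claimed parameters are [8, 3, 6]_13; such a code would be MDS (meets Singleton bound).


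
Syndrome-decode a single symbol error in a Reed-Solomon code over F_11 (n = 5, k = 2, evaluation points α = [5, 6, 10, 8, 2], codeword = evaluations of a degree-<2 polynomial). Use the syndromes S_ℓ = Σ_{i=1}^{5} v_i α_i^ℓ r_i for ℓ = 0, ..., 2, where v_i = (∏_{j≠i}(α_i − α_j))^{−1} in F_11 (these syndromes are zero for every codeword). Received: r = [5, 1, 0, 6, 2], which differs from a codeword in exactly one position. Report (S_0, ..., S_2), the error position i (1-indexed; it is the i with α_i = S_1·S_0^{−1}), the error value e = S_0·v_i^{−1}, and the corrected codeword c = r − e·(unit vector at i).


S = (10, 6, 8), error at position 1, error magnitude e = 1, c = [4, 1, 0, 6, 2].

Step 1: column multipliers v_i = (∏_{j≠i}(α_i − α_j))^{−1} mod 11.
  i = 1 (α = 5): (5−6)(5−10)(5−8)(5−2) = (−1)·(−5)·(−3)·3 = −45 ≡ 10, so v_1 = 10^{−1} = 10 (mod 11).
  i = 2 (α = 6): (6−5)(6−10)(6−8)(6−2) = 1·(−4)·(−2)·4 = 32 ≡ 10, so v_2 = 10^{−1} = 10 (mod 11).
  i = 3 (α = 10): (10−5)(10−6)(10−8)(10−2) = 5·4·2·8 = 320 ≡ 1, so v_3 = 1^{−1} = 1 (mod 11).
  i = 4 (α = 8): (8−5)(8−6)(8−10)(8−2) = 3·2·(−2)·6 = −72 ≡ 5, so v_4 = 5^{−1} = 9 (mod 11).
  i = 5 (α = 2): (2−5)(2−6)(2−10)(2−8) = (−3)·(−4)·(−8)·(−6) = 576 ≡ 4, so v_5 = 4^{−1} = 3 (mod 11).
  v = [10, 10, 1, 9, 3].
Step 2: syndromes of r = [5, 1, 0, 6, 2] (all sums mod 11).
  S_0 = Σ v_i r_i = 10·5 + 10·1 + 1·0 + 9·6 + 3·2 = 120 ≡ 10.
  S_1 = Σ v_i α_i r_i = 10·5·5 + 10·6·1 + 1·10·0 + 9·8·6 + 3·2·2 = 754 ≡ 6.
  α_i^2 mod 11 = [3, 3, 1, 9, 4].
  S_2 = Σ v_i α_i^2 r_i = 10·3·5 + 10·3·1 + 1·1·0 + 9·9·6 + 3·4·2 = 690 ≡ 8.
  S = (10, 6, 8) ≠ 0, so r is not a codeword (an error is present).
Step 3: locate the error. For a single error e at position i, S_ℓ = v_i·e·α_i^ℓ, so α_err = S_1/S_0.
  S_0^{−1} = 10^{−1} = 10 (mod 11), so α_err = 6·10 = 60 ≡ 5 = α_1. Error position i = 1.
  Consistency check: S_2/S_1 = 8·2 = 16 ≡ 5 = α_err ✓ (single-error assumption holds).
Step 4: error magnitude e = S_0/v_1 = S_0·∏_{j≠1}(α_1 − α_j) = 10·10 = 100 ≡ 1 (mod 11).
Step 5: correct position 1: c_1 = r_1 − e = 5 − 1 ≡ 4 (mod 11). Hence c = [4, 1, 0, 6, 2].
  Check: interpolating c through the α_i gives m(x) = 8 + 8·x (degree < 2) with m(α_i) = c_i for every i, so c is indeed a codeword.


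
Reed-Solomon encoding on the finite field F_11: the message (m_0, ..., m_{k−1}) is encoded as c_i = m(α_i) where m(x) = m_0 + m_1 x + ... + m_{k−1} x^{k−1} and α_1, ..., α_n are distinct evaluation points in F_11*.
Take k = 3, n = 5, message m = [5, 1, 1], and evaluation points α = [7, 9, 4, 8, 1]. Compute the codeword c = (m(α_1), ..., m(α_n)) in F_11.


c = [6, 7, 3, 0, 7]

Message polynomial: m(x) = 5 + 1·x + 1·x^2 (mod 11).
For each evaluation point α_i, compute m(α_i) mod 11:
  α_1 = 7: Horner steps 1 → 8 → 6, so m(7) = 6.
  α_2 = 9: Horner steps 1 → 10 → 7, so m(9) = 7.
  α_3 = 4: Horner steps 1 → 5 → 3, so m(4) = 3.
  α_4 = 8: Horner steps 1 → 9 → 0, so m(8) = 0.
  α_5 = 1: Horner steps 1 → 2 → 7, so m(1) = 7.
Codeword c = [6, 7, 3, 0, 7] ∈ F_11^5.


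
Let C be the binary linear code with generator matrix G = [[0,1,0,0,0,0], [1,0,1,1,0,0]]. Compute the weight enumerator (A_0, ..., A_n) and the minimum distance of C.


Weight distribution: A_0 = 1, A_1 = 1, A_3 = 1, A_4 = 1. Minimum distance d = 1.

Enumerate all 2^2 = 4 messages m ∈ F_2^2.
For each, compute codeword c = mG in F_2^6, then tally its weight.
  m = 00 → c = 000000, weight = 0.
  m = 10 → c = 010000, weight = 1.
  m = 01 → c = 101100, weight = 3.
  m = 11 → c = 111100, weight = 4.
Tally weights:
  weight 0: 1 codewords.
  weight 1: 1 codewords.
  weight 3: 1 codewords.
  weight 4: 1 codewords.
Minimum distance d = smallest w > 0 with A_w > 0 = 1.
Sanity: Σ A_w = 4 = 2^2 = 4 ✓.


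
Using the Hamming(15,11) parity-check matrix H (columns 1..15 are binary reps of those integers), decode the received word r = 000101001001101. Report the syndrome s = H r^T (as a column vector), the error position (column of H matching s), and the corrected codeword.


s = (0, 1, 0, 1)^T, error position = 5, corrected codeword c = 000111001001101

Compute s = H r^T mod 2 one row at a time:
  s_1 = 0 + 1 + 0 + 0 + 1 + 1 + 0 + 1 = 4 ≡ 0 (mod 2).
  s_2 = 1 + 0 + 1 + 0 + 1 + 1 + 0 + 1 = 5 ≡ 1 (mod 2).
  s_3 = 0 + 0 + 1 + 0 + 0 + 0 + 0 + 1 = 2 ≡ 0 (mod 2).
  s_4 = 0 + 0 + 0 + 0 + 1 + 0 + 1 + 1 = 3 ≡ 1 (mod 2).
s = (0, 1, 0, 1)^T — this equals column 5 of H (binary 0101), so error is at position 5.
Correct: flip bit 5 of r = 000101001001101 to get c = 000111001001101.


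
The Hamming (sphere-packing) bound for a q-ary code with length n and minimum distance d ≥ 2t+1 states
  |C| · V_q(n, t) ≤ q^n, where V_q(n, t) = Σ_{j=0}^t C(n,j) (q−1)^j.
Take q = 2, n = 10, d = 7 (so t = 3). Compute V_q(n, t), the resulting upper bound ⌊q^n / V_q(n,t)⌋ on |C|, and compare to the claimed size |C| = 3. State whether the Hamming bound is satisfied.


V_q(n, t) = 176, q^n = 1024, Hamming bound = 5, |C| = 3 ≤ bound (satisfied).

Step 1: Compute V_q(n, t) = Σ_{j=0}^3 C(n, j) (q−1)^j.
  j = 0: C(10,0)·(1)^0 = 1·1 = 1.
  j = 1: C(10,1)·(1)^1 = 10·1 = 10.
  j = 2: C(10,2)·(1)^2 = 45·1 = 45.
  j = 3: C(10,3)·(1)^3 = 120·1 = 120.
  V_q(n, t) = 1 + 10 + 45 + 120 = 176.
Step 2: q^n = 2^10 = 1024.
Step 3: Hamming bound ⌊q^n / V_q(n,t)⌋ = ⌊1024/176⌋ = 5.
Step 4: Compare |C| = 3 to 5: satisfied.
The claimed |C| lies below the Hamming bound.


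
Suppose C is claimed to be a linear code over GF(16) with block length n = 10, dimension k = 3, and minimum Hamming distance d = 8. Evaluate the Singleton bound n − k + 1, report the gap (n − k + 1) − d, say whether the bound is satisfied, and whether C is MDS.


Singleton RHS = n − k + 1 = 8, slack = 0, bound satisfied, MDS.

Singleton bound: d ≤ n − k + 1.
Here n = 10, k = 3, so n − k + 1 = 8.
Given d = 8, check d ≤ 8: YES.
Slack = (n − k + 1) − d = 0.
The code is MDS (slack = 0).
Description: the claimed parameters are [10, 3, 8]_16; such a code would be MDS (meets Singleton bound).


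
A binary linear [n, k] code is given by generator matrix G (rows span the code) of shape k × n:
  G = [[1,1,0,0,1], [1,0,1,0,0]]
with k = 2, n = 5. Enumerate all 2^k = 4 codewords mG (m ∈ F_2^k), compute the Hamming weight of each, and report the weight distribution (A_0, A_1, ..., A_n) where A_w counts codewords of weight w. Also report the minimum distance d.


Weight distribution: A_0 = 1, A_2 = 1, A_3 = 2. Minimum distance d = 2.

Enumerate all 2^2 = 4 messages m ∈ F_2^2.
For each, compute codeword c = mG in F_2^5, then tally its weight.
  m = 00 → c = 00000, weight = 0.
  m = 10 → c = 11001, weight = 3.
  m = 01 → c = 10100, weight = 2.
  m = 11 → c = 01101, weight = 3.
Tally weights:
  weight 0: 1 codewords.
  weight 2: 1 codewords.
  weight 3: 2 codewords.
Minimum distance d = smallest w > 0 with A_w > 0 = 2.
Sanity: Σ A_w = 4 = 2^2 = 4 ✓.


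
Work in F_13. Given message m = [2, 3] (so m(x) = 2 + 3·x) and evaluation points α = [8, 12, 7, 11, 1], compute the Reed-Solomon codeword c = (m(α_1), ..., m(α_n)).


c = [0, 12, 10, 9, 5]

Message polynomial: m(x) = 2 + 3·x (mod 13).
For each evaluation point α_i, compute m(α_i) mod 13:
  α_1 = 8: Horner steps 3 → 0, so m(8) = 0.
  α_2 = 12: Horner steps 3 → 12, so m(12) = 12.
  α_3 = 7: Horner steps 3 → 10, so m(7) = 10.
  α_4 = 11: Horner steps 3 → 9, so m(11) = 9.
  α_5 = 1: Horner steps 3 → 5, so m(1) = 5.
Codeword c = [0, 12, 10, 9, 5] ∈ F_13^5.


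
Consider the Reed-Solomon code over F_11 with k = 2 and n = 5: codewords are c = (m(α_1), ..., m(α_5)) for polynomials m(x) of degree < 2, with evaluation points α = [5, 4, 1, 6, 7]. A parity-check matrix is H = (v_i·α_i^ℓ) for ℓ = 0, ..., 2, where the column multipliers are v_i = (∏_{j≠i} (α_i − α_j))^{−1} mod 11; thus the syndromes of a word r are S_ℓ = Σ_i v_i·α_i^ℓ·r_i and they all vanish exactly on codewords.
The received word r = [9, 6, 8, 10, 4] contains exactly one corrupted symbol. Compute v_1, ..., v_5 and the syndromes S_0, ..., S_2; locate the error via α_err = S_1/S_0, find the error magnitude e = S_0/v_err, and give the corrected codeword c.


S = (9, 10, 5), error at position 4, error magnitude e = 9, c = [9, 6, 8, 1, 4].

Step 1: column multipliers v_i = (∏_{j≠i}(α_i − α_j))^{−1} mod 11.
  i = 1 (α = 5): (5−4)(5−1)(5−6)(5−7) = 1·4·(−1)·(−2) = 8 ≡ 8, so v_1 = 8^{−1} = 7 (mod 11).
  i = 2 (α = 4): (4−5)(4−1)(4−6)(4−7) = (−1)·3·(−2)·(−3) = −18 ≡ 4, so v_2 = 4^{−1} = 3 (mod 11).
  i = 3 (α = 1): (1−5)(1−4)(1−6)(1−7) = (−4)·(−3)·(−5)·(−6) = 360 ≡ 8, so v_3 = 8^{−1} = 7 (mod 11).
  i = 4 (α = 6): (6−5)(6−4)(6−1)(6−7) = 1·2·5·(−1) = −10 ≡ 1, so v_4 = 1^{−1} = 1 (mod 11).
  i = 5 (α = 7): (7−5)(7−4)(7−1)(7−6) = 2·3·6·1 = 36 ≡ 3, so v_5 = 3^{−1} = 4 (mod 11).
  v = [7, 3, 7, 1, 4].
Step 2: syndromes of r = [9, 6, 8, 10, 4] (all sums mod 11).
  S_0 = Σ v_i r_i = 7·9 + 3·6 + 7·8 + 1·10 + 4·4 = 163 ≡ 9.
  S_1 = Σ v_i α_i r_i = 7·5·9 + 3·4·6 + 7·1·8 + 1·6·10 + 4·7·4 = 615 ≡ 10.
  α_i^2 mod 11 = [3, 5, 1, 3, 5].
  S_2 = Σ v_i α_i^2 r_i = 7·3·9 + 3·5·6 + 7·1·8 + 1·3·10 + 4·5·4 = 445 ≡ 5.
  S = (9, 10, 5) ≠ 0, so r is not a codeword (an error is present).
Step 3: locate the error. For a single error e at position i, S_ℓ = v_i·e·α_i^ℓ, so α_err = S_1/S_0.
  S_0^{−1} = 9^{−1} = 5 (mod 11), so α_err = 10·5 = 50 ≡ 6 = α_4. Error position i = 4.
  Consistency check: S_2/S_1 = 5·10 = 50 ≡ 6 = α_err ✓ (single-error assumption holds).
Step 4: error magnitude e = S_0/v_4 = S_0·∏_{j≠4}(α_4 − α_j) = 9·1 = 9 ≡ 9 (mod 11).
Step 5: correct position 4: c_4 = r_4 − e = 10 − 9 ≡ 1 (mod 11). Hence c = [9, 6, 8, 1, 4].
  Check: interpolating c through the α_i gives m(x) = 5 + 3·x (degree < 2) with m(α_i) = c_i for every i, so c is indeed a codeword.


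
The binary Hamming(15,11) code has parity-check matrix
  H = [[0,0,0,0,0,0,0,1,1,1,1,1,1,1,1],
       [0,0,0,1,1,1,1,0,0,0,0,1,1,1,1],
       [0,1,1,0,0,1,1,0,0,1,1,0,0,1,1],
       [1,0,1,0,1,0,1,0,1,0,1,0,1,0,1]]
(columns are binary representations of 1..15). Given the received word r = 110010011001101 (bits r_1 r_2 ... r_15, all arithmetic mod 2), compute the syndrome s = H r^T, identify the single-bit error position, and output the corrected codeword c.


s = (1, 0, 0, 1)^T, error position = 9, corrected codeword c = 110010010001101

Compute s = H r^T mod 2 one row at a time:
  s_1 = 1 + 1 + 0 + 0 + 1 + 1 + 0 + 1 = 5 ≡ 1 (mod 2).
  s_2 = 0 + 1 + 0 + 0 + 1 + 1 + 0 + 1 = 4 ≡ 0 (mod 2).
  s_3 = 1 + 0 + 0 + 0 + 0 + 0 + 0 + 1 = 2 ≡ 0 (mod 2).
  s_4 = 1 + 0 + 1 + 0 + 1 + 0 + 1 + 1 = 5 ≡ 1 (mod 2).
s = (1, 0, 0, 1)^T — this equals column 9 of H (binary 1001), so error is at position 9.
Correct: flip bit 9 of r = 110010011001101 to get c = 110010010001101.


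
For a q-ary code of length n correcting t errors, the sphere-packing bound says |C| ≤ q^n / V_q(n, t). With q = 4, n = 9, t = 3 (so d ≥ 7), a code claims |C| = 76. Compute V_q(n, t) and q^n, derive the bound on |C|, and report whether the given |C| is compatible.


V_q(n, t) = 2620, q^n = 262144, Hamming bound = 100, |C| = 76 ≤ bound (satisfied).

Step 1: Compute V_q(n, t) = Σ_{j=0}^3 C(n, j) (q−1)^j.
  j = 0: C(9,0)·(3)^0 = 1·1 = 1.
  j = 1: C(9,1)·(3)^1 = 9·3 = 27.
  j = 2: C(9,2)·(3)^2 = 36·9 = 324.
  j = 3: C(9,3)·(3)^3 = 84·27 = 2268.
  V_q(n, t) = 1 + 27 + 324 + 2268 = 2620.
Step 2: q^n = 4^9 = 262144.
Step 3: Hamming bound ⌊q^n / V_q(n,t)⌋ = ⌊262144/2620⌋ = 100.
Step 4: Compare |C| = 76 to 100: satisfied.
The claimed |C| lies below the Hamming bound.


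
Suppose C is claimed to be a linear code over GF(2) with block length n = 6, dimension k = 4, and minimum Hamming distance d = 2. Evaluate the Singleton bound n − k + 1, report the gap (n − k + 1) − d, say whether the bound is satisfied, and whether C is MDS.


Singleton RHS = n − k + 1 = 3, slack = 1, bound satisfied, not MDS.

Singleton bound: d ≤ n − k + 1.
Here n = 6, k = 4, so n − k + 1 = 3.
Given d = 2, check d ≤ 3: YES.
Slack = (n − k + 1) − d = 1.
The code is NOT MDS (slack = 1 > 0).
Description: the claimed parameters are [6, 4, 2]_2; such a code would be non-MDS.


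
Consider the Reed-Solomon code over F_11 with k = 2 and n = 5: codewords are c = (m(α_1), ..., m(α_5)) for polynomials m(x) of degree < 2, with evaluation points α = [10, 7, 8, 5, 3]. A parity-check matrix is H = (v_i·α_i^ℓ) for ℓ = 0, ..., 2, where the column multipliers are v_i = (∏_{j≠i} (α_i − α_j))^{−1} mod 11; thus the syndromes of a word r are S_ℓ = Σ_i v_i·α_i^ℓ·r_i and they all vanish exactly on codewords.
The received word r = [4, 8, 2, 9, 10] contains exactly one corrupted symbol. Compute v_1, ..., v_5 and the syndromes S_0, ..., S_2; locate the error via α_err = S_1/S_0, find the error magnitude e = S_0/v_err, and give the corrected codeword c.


S = (3, 8, 3), error at position 1, error magnitude e = 3, c = [1, 8, 2, 9, 10].

Step 1: column multipliers v_i = (∏_{j≠i}(α_i − α_j))^{−1} mod 11.
  i = 1 (α = 10): (10−7)(10−8)(10−5)(10−3) = 3·2·5·7 = 210 ≡ 1, so v_1 = 1^{−1} = 1 (mod 11).
  i = 2 (α = 7): (7−10)(7−8)(7−5)(7−3) = (−3)·(−1)·2·4 = 24 ≡ 2, so v_2 = 2^{−1} = 6 (mod 11).
  i = 3 (α = 8): (8−10)(8−7)(8−5)(8−3) = (−2)·1·3·5 = −30 ≡ 3, so v_3 = 3^{−1} = 4 (mod 11).
  i = 4 (α = 5): (5−10)(5−7)(5−8)(5−3) = (−5)·(−2)·(−3)·2 = −60 ≡ 6, so v_4 = 6^{−1} = 2 (mod 11).
  i = 5 (α = 3): (3−10)(3−7)(3−8)(3−5) = (−7)·(−4)·(−5)·(−2) = 280 ≡ 5, so v_5 = 5^{−1} = 9 (mod 11).
  v = [1, 6, 4, 2, 9].
Step 2: syndromes of r = [4, 8, 2, 9, 10] (all sums mod 11).
  S_0 = Σ v_i r_i = 1·4 + 6·8 + 4·2 + 2·9 + 9·10 = 168 ≡ 3.
  S_1 = Σ v_i α_i r_i = 1·10·4 + 6·7·8 + 4·8·2 + 2·5·9 + 9·3·10 = 800 ≡ 8.
  α_i^2 mod 11 = [1, 5, 9, 3, 9].
  S_2 = Σ v_i α_i^2 r_i = 1·1·4 + 6·5·8 + 4·9·2 + 2·3·9 + 9·9·10 = 1180 ≡ 3.
  S = (3, 8, 3) ≠ 0, so r is not a codeword (an error is present).
Step 3: locate the error. For a single error e at position i, S_ℓ = v_i·e·α_i^ℓ, so α_err = S_1/S_0.
  S_0^{−1} = 3^{−1} = 4 (mod 11), so α_err = 8·4 = 32 ≡ 10 = α_1. Error position i = 1.
  Consistency check: S_2/S_1 = 3·7 = 21 ≡ 10 = α_err ✓ (single-error assumption holds).
Step 4: error magnitude e = S_0/v_1 = S_0·∏_{j≠1}(α_1 − α_j) = 3·1 = 3 ≡ 3 (mod 11).
Step 5: correct position 1: c_1 = r_1 − e = 4 − 3 ≡ 1 (mod 11). Hence c = [1, 8, 2, 9, 10].
  Check: interpolating c through the α_i gives m(x) = 6 + 5·x (degree < 2) with m(α_i) = c_i for every i, so c is indeed a codeword.


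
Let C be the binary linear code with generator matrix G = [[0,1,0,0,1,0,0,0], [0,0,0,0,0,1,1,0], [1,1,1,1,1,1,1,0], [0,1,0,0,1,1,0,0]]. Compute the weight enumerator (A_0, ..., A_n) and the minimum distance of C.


Weight distribution: A_0 = 1, A_1 = 2, A_2 = 2, A_3 = 3, A_4 = 3, A_5 = 2, A_6 = 2, A_7 = 1. Minimum distance d = 1.

Enumerate all 2^4 = 16 messages m ∈ F_2^4.
For each, compute codeword c = mG in F_2^8, then tally its weight.
  m = 0000 → c = 00000000, weight = 0.
  m = 1000 → c = 01001000, weight = 2.
  m = 0100 → c = 00000110, weight = 2.
  m = 1100 → c = 01001110, weight = 4.
  m = 0010 → c = 11111110, weight = 7.
  m = 1010 → c = 10110110, weight = 5.
  m = 0110 → c = 11111000, weight = 5.
  m = 1110 → c = 10110000, weight = 3.
  m = 0001 → c = 01001100, weight = 3.
  m = 1001 → c = 00000100, weight = 1.
  m = 0101 → c = 01001010, weight = 3.
  m = 1101 → c = 00000010, weight = 1.
  m = 0011 → c = 10110010, weight = 4.
  m = 1011 → c = 11111010, weight = 6.
  m = 0111 → c = 10110100, weight = 4.
  m = 1111 → c = 11111100, weight = 6.
Tally weights:
  weight 0: 1 codewords.
  weight 1: 2 codewords.
  weight 2: 2 codewords.
  weight 3: 3 codewords.
  weight 4: 3 codewords.
  weight 5: 2 codewords.
  weight 6: 2 codewords.
  weight 7: 1 codewords.
Minimum distance d = smallest w > 0 with A_w > 0 = 1.
Sanity: Σ A_w = 16 = 2^4 = 16 ✓.


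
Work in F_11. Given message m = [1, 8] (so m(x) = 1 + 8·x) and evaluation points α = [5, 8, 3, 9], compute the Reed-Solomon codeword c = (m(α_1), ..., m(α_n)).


c = [8, 10, 3, 7]

Message polynomial: m(x) = 1 + 8·x (mod 11).
For each evaluation point α_i, compute m(α_i) mod 11:
  α_1 = 5: Horner steps 8 → 8, so m(5) = 8.
  α_2 = 8: Horner steps 8 → 10, so m(8) = 10.
  α_3 = 3: Horner steps 8 → 3, so m(3) = 3.
  α_4 = 9: Horner steps 8 → 7, so m(9) = 7.
Codeword c = [8, 10, 3, 7] ∈ F_11^4.


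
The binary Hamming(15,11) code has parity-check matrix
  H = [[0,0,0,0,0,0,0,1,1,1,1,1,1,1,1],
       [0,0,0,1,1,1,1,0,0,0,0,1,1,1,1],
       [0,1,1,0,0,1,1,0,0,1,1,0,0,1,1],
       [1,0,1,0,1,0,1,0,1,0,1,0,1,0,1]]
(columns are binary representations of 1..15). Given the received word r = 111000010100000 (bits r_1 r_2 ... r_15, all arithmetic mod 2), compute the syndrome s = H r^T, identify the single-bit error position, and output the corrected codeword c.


s = (0, 0, 1, 0)^T, error position = 2, corrected codeword c = 101000010100000

Compute s = H r^T mod 2 one row at a time:
  s_1 = 1 + 0 + 1 + 0 + 0 + 0 + 0 + 0 = 2 ≡ 0 (mod 2).
  s_2 = 0 + 0 + 0 + 0 + 0 + 0 + 0 + 0 = 0 ≡ 0 (mod 2).
  s_3 = 1 + 1 + 0 + 0 + 1 + 0 + 0 + 0 = 3 ≡ 1 (mod 2).
  s_4 = 1 + 1 + 0 + 0 + 0 + 0 + 0 + 0 = 2 ≡ 0 (mod 2).
s = (0, 0, 1, 0)^T — this equals column 2 of H (binary 0010), so error is at position 2.
Correct: flip bit 2 of r = 111000010100000 to get c = 101000010100000.


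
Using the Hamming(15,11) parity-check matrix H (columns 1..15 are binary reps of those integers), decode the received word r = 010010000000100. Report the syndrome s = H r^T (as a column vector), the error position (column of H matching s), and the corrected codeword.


s = (1, 0, 1, 0)^T, error position = 10, corrected codeword c = 010010000100100

Compute s = H r^T mod 2 one row at a time:
  s_1 = 0 + 0 + 0 + 0 + 0 + 1 + 0 + 0 = 1 ≡ 1 (mod 2).
  s_2 = 0 + 1 + 0 + 0 + 0 + 1 + 0 + 0 = 2 ≡ 0 (mod 2).
  s_3 = 1 + 0 + 0 + 0 + 0 + 0 + 0 + 0 = 1 ≡ 1 (mod 2).
  s_4 = 0 + 0 + 1 + 0 + 0 + 0 + 1 + 0 = 2 ≡ 0 (mod 2).
s = (1, 0, 1, 0)^T — this equals column 10 of H (binary 1010), so error is at position 10.
Correct: flip bit 10 of r = 010010000000100 to get c = 010010000100100.


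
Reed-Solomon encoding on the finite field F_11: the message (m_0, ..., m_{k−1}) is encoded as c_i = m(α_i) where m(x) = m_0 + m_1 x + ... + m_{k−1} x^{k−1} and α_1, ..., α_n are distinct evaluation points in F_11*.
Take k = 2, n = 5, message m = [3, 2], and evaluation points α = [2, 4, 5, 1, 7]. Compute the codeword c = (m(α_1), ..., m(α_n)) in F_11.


c = [7, 0, 2, 5, 6]

Message polynomial: m(x) = 3 + 2·x (mod 11).
For each evaluation point α_i, compute m(α_i) mod 11:
  α_1 = 2: Horner steps 2 → 7, so m(2) = 7.
  α_2 = 4: Horner steps 2 → 0, so m(4) = 0.
  α_3 = 5: Horner steps 2 → 2, so m(5) = 2.
  α_4 = 1: Horner steps 2 → 5, so m(1) = 5.
  α_5 = 7: Horner steps 2 → 6, so m(7) = 6.
Codeword c = [7, 0, 2, 5, 6] ∈ F_11^5.


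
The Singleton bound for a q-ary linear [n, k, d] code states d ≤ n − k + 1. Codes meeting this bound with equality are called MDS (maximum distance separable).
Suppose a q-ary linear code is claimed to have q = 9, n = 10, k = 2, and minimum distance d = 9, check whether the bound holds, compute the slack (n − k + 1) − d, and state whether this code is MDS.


Singleton RHS = n − k + 1 = 9, slack = 0, bound satisfied, MDS.

Singleton bound: d ≤ n − k + 1.
Here n = 10, k = 2, so n − k + 1 = 9.
Given d = 9, check d ≤ 9: YES.
Slack = (n − k + 1) − d = 0.
The code is MDS (slack = 0).
Description: the claimed parameters are [10, 2, 9]_9; such a code would be MDS (meets Singleton bound).


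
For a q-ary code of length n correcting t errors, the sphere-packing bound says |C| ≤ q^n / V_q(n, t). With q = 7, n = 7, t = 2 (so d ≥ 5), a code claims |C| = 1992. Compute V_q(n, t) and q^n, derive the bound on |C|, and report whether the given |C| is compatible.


V_q(n, t) = 799, q^n = 823543, Hamming bound = 1030, |C| = 1992 > bound (violated).

Step 1: Compute V_q(n, t) = Σ_{j=0}^2 C(n, j) (q−1)^j.
  j = 0: C(7,0)·(6)^0 = 1·1 = 1.
  j = 1: C(7,1)·(6)^1 = 7·6 = 42.
  j = 2: C(7,2)·(6)^2 = 21·36 = 756.
  V_q(n, t) = 1 + 42 + 756 = 799.
Step 2: q^n = 7^7 = 823543.
Step 3: Hamming bound ⌊q^n / V_q(n,t)⌋ = ⌊823543/799⌋ = 1030.
Step 4: Compare |C| = 1992 to 1030: violated.
The claimed |C| lies above the Hamming bound, so no 7-ary code of length 7 with d ≥ 5 can have 1992 codewords.


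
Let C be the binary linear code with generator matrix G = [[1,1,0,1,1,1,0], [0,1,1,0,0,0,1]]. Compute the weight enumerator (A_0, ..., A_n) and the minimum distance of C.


Weight distribution: A_0 = 1, A_3 = 1, A_5 = 1, A_6 = 1. Minimum distance d = 3.

Enumerate all 2^2 = 4 messages m ∈ F_2^2.
For each, compute codeword c = mG in F_2^7, then tally its weight.
  m = 00 → c = 0000000, weight = 0.
  m = 10 → c = 1101110, weight = 5.
  m = 01 → c = 0110001, weight = 3.
  m = 11 → c = 1011111, weight = 6.
Tally weights:
  weight 0: 1 codewords.
  weight 3: 1 codewords.
  weight 5: 1 codewords.
  weight 6: 1 codewords.
Minimum distance d = smallest w > 0 with A_w > 0 = 3.
Sanity: Σ A_w = 4 = 2^2 = 4 ✓.


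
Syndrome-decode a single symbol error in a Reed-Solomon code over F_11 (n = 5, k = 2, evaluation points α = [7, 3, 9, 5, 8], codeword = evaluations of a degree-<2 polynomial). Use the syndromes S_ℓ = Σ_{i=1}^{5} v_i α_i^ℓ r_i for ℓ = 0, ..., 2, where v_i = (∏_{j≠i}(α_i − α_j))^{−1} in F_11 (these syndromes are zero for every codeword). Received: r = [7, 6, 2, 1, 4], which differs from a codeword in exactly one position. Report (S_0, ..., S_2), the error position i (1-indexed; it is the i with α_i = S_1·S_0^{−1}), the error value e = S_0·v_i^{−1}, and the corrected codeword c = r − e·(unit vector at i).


S = (7, 1, 8), error at position 5, error magnitude e = 5, c = [7, 6, 2, 1, 10].

Step 1: column multipliers v_i = (∏_{j≠i}(α_i − α_j))^{−1} mod 11.
  i = 1 (α = 7): (7−3)(7−9)(7−5)(7−8) = 4·(−2)·2·(−1) = 16 ≡ 5, so v_1 = 5^{−1} = 9 (mod 11).
  i = 2 (α = 3): (3−7)(3−9)(3−5)(3−8) = (−4)·(−6)·(−2)·(−5) = 240 ≡ 9, so v_2 = 9^{−1} = 5 (mod 11).
  i = 3 (α = 9): (9−7)(9−3)(9−5)(9−8) = 2·6·4·1 = 48 ≡ 4, so v_3 = 4^{−1} = 3 (mod 11).
  i = 4 (α = 5): (5−7)(5−3)(5−9)(5−8) = (−2)·2·(−4)·(−3) = −48 ≡ 7, so v_4 = 7^{−1} = 8 (mod 11).
  i = 5 (α = 8): (8−7)(8−3)(8−9)(8−5) = 1·5·(−1)·3 = −15 ≡ 7, so v_5 = 7^{−1} = 8 (mod 11).
  v = [9, 5, 3, 8, 8].
Step 2: syndromes of r = [7, 6, 2, 1, 4] (all sums mod 11).
  S_0 = Σ v_i r_i = 9·7 + 5·6 + 3·2 + 8·1 + 8·4 = 139 ≡ 7.
  S_1 = Σ v_i α_i r_i = 9·7·7 + 5·3·6 + 3·9·2 + 8·5·1 + 8·8·4 = 881 ≡ 1.
  α_i^2 mod 11 = [5, 9, 4, 3, 9].
  S_2 = Σ v_i α_i^2 r_i = 9·5·7 + 5·9·6 + 3·4·2 + 8·3·1 + 8·9·4 = 921 ≡ 8.
  S = (7, 1, 8) ≠ 0, so r is not a codeword (an error is present).
Step 3: locate the error. For a single error e at position i, S_ℓ = v_i·e·α_i^ℓ, so α_err = S_1/S_0.
  S_0^{−1} = 7^{−1} = 8 (mod 11), so α_err = 1·8 = 8 ≡ 8 = α_5. Error position i = 5.
  Consistency check: S_2/S_1 = 8·1 = 8 ≡ 8 = α_err ✓ (single-error assumption holds).
Step 4: error magnitude e = S_0/v_5 = S_0·∏_{j≠5}(α_5 − α_j) = 7·7 = 49 ≡ 5 (mod 11).
Step 5: correct position 5: c_5 = r_5 − e = 4 − 5 ≡ 10 (mod 11). Hence c = [7, 6, 2, 1, 10].
  Check: interpolating c through the α_i gives m(x) = 8 + 3·x (degree < 2) with m(α_i) = c_i for every i, so c is indeed a codeword.
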